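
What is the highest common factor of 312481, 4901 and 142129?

gcd(312481, 4901): 312481 = 63·4901 + 3718; 4901 = 1·3718 + 1183; 3718 = 3·1183 + 169; 1183 = 7·169 + 0 → 169
gcd(169, 142129): 142129 = 841·169 + 0 → 169

169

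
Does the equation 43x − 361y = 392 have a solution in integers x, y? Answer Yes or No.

Yes

By Bézout, 43x − 361y = 392 has integer solutions iff gcd(43, 361) | 392.
Euclid: 361 = 8·43 + 17; 43 = 2·17 + 9; 17 = 1·9 + 8; 9 = 1·8 + 1; 8 = 8·1 + 0. gcd = 1; 392 mod 1 = 0. Yes.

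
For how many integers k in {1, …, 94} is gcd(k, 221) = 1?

221 = 13·17. Inclusion–exclusion on these primes:
94 − ⌊94/13⌋ − ⌊94/17⌋ + ⌊94/221⌋ = 82

82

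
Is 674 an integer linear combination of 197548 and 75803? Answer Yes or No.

No

gcd(197548, 75803): 197548 = 2·75803 + 45942; 75803 = 1·45942 + 29861; 45942 = 1·29861 + 16081; 29861 = 1·16081 + 13780; 16081 = 1·13780 + 2301; 13780 = 5·2301 + 2275; 2301 = 1·2275 + 26; 2275 = 87·26 + 13; 26 = 2·13 + 0 → 13
13 does not divide 674, so a solution does not exist.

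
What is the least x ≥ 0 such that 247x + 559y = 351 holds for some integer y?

15

Euclid: 559 = 2·247 + 65; 247 = 3·65 + 52; 65 = 1·52 + 13; 52 = 4·13 + 0 → gcd = 13; 351 = 13·27.
Back-substitution yields 247·(-9) + 559·(4) = 13, so one solution is x = -9·27 = -243, y = 4·27 = 108.
Solutions in x differ by 559/13 = 43; the one in [0, 43) is -243 mod 43 = 15.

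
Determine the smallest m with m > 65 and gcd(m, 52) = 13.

52 = 13·4. Any m with gcd(m, 52) = 13 is a multiple of 13, say 13s, with s coprime to 4.
Need s > 65/13, so s ≥ 6. First s ≥ 6 with gcd(s, 4) = 1 is s = 7. Thus m = 13·7 = 91.

91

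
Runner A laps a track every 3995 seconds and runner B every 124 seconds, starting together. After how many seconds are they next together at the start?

495380

3995 = 5 · 17 · 47; 124 = 2² · 31
max exponents: 2² · 5 · 17 · 31 · 47 = 495380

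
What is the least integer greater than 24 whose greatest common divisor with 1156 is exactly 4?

Multiples of 4 above 24: 4·7, 4·8, … . Need the cofactor coprime to 1156/4 = 289.
Checking s = 7, 8, … the first with gcd(s, 289) = 1 is s = 7, giving 28.

28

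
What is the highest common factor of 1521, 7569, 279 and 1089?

9

gcd(1521, 7569): 7569 = 4·1521 + 1485; 1521 = 1·1485 + 36; 1485 = 41·36 + 9; 36 = 4·9 + 0 → 9
gcd(9, 279): 279 = 31·9 + 0 → 9
gcd(9, 1089): 1089 = 121·9 + 0 → 9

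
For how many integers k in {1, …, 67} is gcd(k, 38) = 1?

Prime factors of 38: 2, 19. Count integers ≤ 67 divisible by none of them.
By inclusion–exclusion: 67 − ⌊67/2⌋ − ⌊67/19⌋ + ⌊67/38⌋ = 32.

32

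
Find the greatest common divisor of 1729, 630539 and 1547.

1729 = 7 · 13 · 19; 630539 = 7 · 13³ · 41; 1547 = 7 · 13 · 17
gcd takes min exponent of each prime: 7 · 13 = 91

91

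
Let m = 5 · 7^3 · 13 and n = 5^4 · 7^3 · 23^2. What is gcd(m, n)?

1715

min exponent per shared prime: 5 · 7^3 = 1715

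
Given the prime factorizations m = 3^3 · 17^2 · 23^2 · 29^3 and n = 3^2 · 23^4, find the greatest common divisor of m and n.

4761

min exponent per shared prime: 3^2 · 23^2 = 4761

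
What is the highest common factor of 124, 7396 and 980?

4

gcd(124, 7396): 7396 = 59·124 + 80; 124 = 1·80 + 44; 80 = 1·44 + 36; 44 = 1·36 + 8; 36 = 4·8 + 4; 8 = 2·4 + 0 → 4
gcd(4, 980): 980 = 245·4 + 0 → 4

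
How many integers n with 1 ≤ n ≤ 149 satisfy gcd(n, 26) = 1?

69

Prime factors of 26: 2, 13. Count integers ≤ 149 divisible by none of them.
By inclusion–exclusion: 149 − ⌊149/2⌋ − ⌊149/13⌋ + ⌊149/26⌋ = 69.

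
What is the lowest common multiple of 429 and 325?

10725

gcd first: 429 = 1·325 + 104; 325 = 3·104 + 13; 104 = 8·13 + 0 → gcd = 13
lcm = 429·325/gcd = 139425/13 = 10725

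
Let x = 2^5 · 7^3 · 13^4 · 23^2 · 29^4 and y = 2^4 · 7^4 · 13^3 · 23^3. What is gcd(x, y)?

6378224944

min exponent per shared prime: 2^4 · 7^3 · 13^3 · 23^2 = 6378224944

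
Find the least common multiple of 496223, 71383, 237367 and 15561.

lcm(496223, 71383) = 496223·71383/gcd = 35421886409/247 = 143408447
lcm(143408447, 237367) = 143408447·237367/gcd = 34040432839049/247 = 137815517567
lcm(137815517567, 15561) = 137815517567·15561/gcd = 2144547268860087/1729 = 1240339658103

1240339658103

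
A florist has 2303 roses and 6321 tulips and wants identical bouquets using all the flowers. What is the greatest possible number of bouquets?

49

2303 = 7² · 47
6321 = 3 · 7² · 43
Common: 7² = 49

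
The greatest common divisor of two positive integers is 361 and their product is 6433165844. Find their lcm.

Since gcd(u,v)·lcm(u,v) = uv, lcm = 6433165844/361 = 17820404.

17820404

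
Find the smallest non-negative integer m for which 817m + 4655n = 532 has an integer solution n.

126

Euclid: 4655 = 5·817 + 570; 817 = 1·570 + 247; 570 = 2·247 + 76; 247 = 3·76 + 19; 76 = 4·19 + 0 → gcd = 19; 532 = 19·28.
Back-substitution yields 817·(57) + 4655·(-10) = 19, so one solution is m = 57·28 = 1596, n = -10·28 = -280.
Solutions in m differ by 4655/19 = 245; the one in [0, 245) is 1596 mod 245 = 126.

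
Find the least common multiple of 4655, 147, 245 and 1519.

4655 = 5 · 7² · 19; 147 = 3 · 7²; 245 = 5 · 7²; 1519 = 7² · 31
lcm takes max exponent of each prime: 3 · 5 · 7² · 19 · 31 = 432915

432915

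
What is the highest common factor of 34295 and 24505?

Euclid: 34295 = 1·24505 + 9790; 24505 = 2·9790 + 4925; 9790 = 1·4925 + 4865; 4925 = 1·4865 + 60; 4865 = 81·60 + 5; 60 = 12·5 + 0. Last nonzero remainder: 5.

5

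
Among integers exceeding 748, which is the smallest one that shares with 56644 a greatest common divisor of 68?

56644 = 68·833. Any m with gcd(m, 56644) = 68 is a multiple of 68, say 68s, with s coprime to 833.
Need s > 748/68, so s ≥ 12. First s ≥ 12 with gcd(s, 833) = 1 is s = 12. Thus m = 68·12 = 816.

816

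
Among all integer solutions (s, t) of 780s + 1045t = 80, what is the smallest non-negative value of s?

118

Reduce mod 1045: 780s ≡ 80 (mod 1045). With g = gcd(780, 1045) = 5 dividing 80, divide through: 156s ≡ 16 (mod 209).
Since gcd(156, 209) = 1, s ≡ 16·(156)⁻¹ ≡ 118 (mod 209). Smallest non-negative: 118.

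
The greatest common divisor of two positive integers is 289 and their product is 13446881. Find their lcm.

46529

gcd·lcm = product, so lcm = 13446881/289 = 46529.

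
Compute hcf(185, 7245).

185 = 5 · 37
7245 = 3² · 5 · 7 · 23
Common: 5 = 5

5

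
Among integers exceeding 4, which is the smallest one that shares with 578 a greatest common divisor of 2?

gcd(k, 578) = 2 forces 2 | k; write k = 2s. Then gcd(2s, 2·289) = 2·gcd(s, 289), so need gcd(s, 289) = 1.
2s > 4 gives s ≥ 3. The least s ≥ 3 coprime to 289 is 3, so k = 2·3 = 6.

6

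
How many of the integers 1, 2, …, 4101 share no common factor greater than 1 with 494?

1793

494 = 2·13·19. Inclusion–exclusion on these primes:
4101 − ⌊4101/2⌋ − ⌊4101/13⌋ − ⌊4101/19⌋ + ⌊4101/26⌋ + ⌊4101/38⌋ + ⌊4101/247⌋ − ⌊4101/494⌋ = 1793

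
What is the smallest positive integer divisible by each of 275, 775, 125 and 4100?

6990500

275 = 5² · 11; 775 = 5² · 31; 125 = 5³; 4100 = 2² · 5² · 41
lcm takes max exponent of each prime: 2² · 5³ · 11 · 31 · 41 = 6990500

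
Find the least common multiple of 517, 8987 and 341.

13094059

517 = 11 · 47; 8987 = 11 · 19 · 43; 341 = 11 · 31
lcm takes max exponent of each prime: 11 · 19 · 31 · 43 · 47 = 13094059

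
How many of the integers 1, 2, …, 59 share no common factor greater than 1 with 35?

Prime factors of 35: 5, 7. Count integers ≤ 59 divisible by none of them.
By inclusion–exclusion: 59 − ⌊59/5⌋ − ⌊59/7⌋ + ⌊59/35⌋ = 41.

41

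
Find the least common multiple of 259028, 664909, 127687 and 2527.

lcm(259028, 664909) = 259028·664909/gcd = 172230048452/7 = 24604292636
lcm(24604292636, 127687) = 24604292636·127687/gcd = 3141648313812932/203 = 15476100068044
lcm(15476100068044, 2527) = 15476100068044·2527/gcd = 39108104871947188/7 = 5586872124563884

5586872124563884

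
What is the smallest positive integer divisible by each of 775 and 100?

3100

775 = 5² · 31; 100 = 2² · 5²
max exponents: 2² · 5² · 31 = 3100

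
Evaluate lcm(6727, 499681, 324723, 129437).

lcm(6727, 499681) = 6727·499681/gcd = 3361354087/7 = 480193441
lcm(480193441, 324723) = 480193441·324723/gcd = 155929854741843/7 = 22275693534549
lcm(22275693534549, 129437) = 22275693534549·129437/gcd = 2883298944031418913/7 = 411899849147345559

411899849147345559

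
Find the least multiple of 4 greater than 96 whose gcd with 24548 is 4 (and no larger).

100

24548 = 4·6137. Any k with gcd(k, 24548) = 4 is a multiple of 4, say 4s, with s coprime to 6137.
Need s > 96/4, so s ≥ 25. First s ≥ 25 with gcd(s, 6137) = 1 is s = 25. Thus k = 4·25 = 100.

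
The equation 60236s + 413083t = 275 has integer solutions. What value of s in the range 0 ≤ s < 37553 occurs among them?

11377

Euclid: 413083 = 6·60236 + 51667; 60236 = 1·51667 + 8569; 51667 = 6·8569 + 253; 8569 = 33·253 + 220; 253 = 1·220 + 33; 220 = 6·33 + 22; 33 = 1·22 + 11; 22 = 2·11 + 0 → gcd = 11; 275 = 11·25.
Back-substitution yields 60236·(-13064) + 413083·(1905) = 11, so one solution is s = -13064·25 = -326600, t = 1905·25 = 47625.
Solutions in s differ by 413083/11 = 37553; the one in [0, 37553) is -326600 mod 37553 = 11377.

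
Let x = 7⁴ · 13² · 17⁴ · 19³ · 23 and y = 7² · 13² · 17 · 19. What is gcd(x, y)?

2674763

min exponent per shared prime: 7² · 13² · 17 · 19 = 2674763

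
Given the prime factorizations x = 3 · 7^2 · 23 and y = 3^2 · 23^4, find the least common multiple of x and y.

max exponent per prime: 3^2 · 7^2 · 23^4 = 123409881

123409881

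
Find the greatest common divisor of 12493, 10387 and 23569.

gcd(12493, 10387): 12493 = 1·10387 + 2106; 10387 = 4·2106 + 1963; 2106 = 1·1963 + 143; 1963 = 13·143 + 104; 143 = 1·104 + 39; 104 = 2·39 + 26; 39 = 1·26 + 13; 26 = 2·13 + 0 → 13
gcd(13, 23569): 23569 = 1813·13 + 0 → 13

13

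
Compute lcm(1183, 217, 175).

1183 = 7 · 13²; 217 = 7 · 31; 175 = 5² · 7
lcm takes max exponent of each prime: 5² · 7 · 13² · 31 = 916825

916825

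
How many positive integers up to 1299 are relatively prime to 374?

374 = 2·11·17. Inclusion–exclusion on these primes:
1299 − ⌊1299/2⌋ − ⌊1299/11⌋ − ⌊1299/17⌋ + ⌊1299/22⌋ + ⌊1299/34⌋ + ⌊1299/187⌋ − ⌊1299/374⌋ = 556

556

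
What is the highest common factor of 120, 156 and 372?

120 = 2³ · 3 · 5; 156 = 2² · 3 · 13; 372 = 2² · 3 · 31
gcd takes min exponent of each prime: 2² · 3 = 12

12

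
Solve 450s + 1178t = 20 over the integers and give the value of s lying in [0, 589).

288

Euclid: 1178 = 2·450 + 278; 450 = 1·278 + 172; 278 = 1·172 + 106; 172 = 1·106 + 66; 106 = 1·66 + 40; 66 = 1·40 + 26; 40 = 1·26 + 14; 26 = 1·14 + 12; 14 = 1·12 + 2; 12 = 6·2 + 0 → gcd = 2; 20 = 2·10.
Back-substitution yields 450·(-89) + 1178·(34) = 2, so one solution is s = -89·10 = -890, t = 34·10 = 340.
Solutions in s differ by 1178/2 = 589; the one in [0, 589) is -890 mod 589 = 288.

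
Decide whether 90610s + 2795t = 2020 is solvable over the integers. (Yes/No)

No

gcd(90610, 2795): 90610 = 32·2795 + 1170; 2795 = 2·1170 + 455; 1170 = 2·455 + 260; 455 = 1·260 + 195; 260 = 1·195 + 65; 195 = 3·65 + 0 → 65
65 does not divide 2020, so a solution does not exist.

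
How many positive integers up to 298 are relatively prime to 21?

21 = 3·7. Inclusion–exclusion on these primes:
298 − ⌊298/3⌋ − ⌊298/7⌋ + ⌊298/21⌋ = 171

171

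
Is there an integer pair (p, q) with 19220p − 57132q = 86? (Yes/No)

By Bézout, 19220p − 57132q = 86 has integer solutions iff gcd(19220, 57132) | 86.
Euclid: 57132 = 2·19220 + 18692; 19220 = 1·18692 + 528; 18692 = 35·528 + 212; 528 = 2·212 + 104; 212 = 2·104 + 4; 104 = 26·4 + 0. gcd = 4; 86 mod 4 = 2. No.

No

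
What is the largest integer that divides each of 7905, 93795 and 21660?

15

gcd(7905, 93795): 93795 = 11·7905 + 6840; 7905 = 1·6840 + 1065; 6840 = 6·1065 + 450; 1065 = 2·450 + 165; 450 = 2·165 + 120; 165 = 1·120 + 45; 120 = 2·45 + 30; 45 = 1·30 + 15; 30 = 2·15 + 0 → 15
gcd(15, 21660): 21660 = 1444·15 + 0 → 15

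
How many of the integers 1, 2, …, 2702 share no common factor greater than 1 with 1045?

1045 = 5·11·19. Inclusion–exclusion on these primes:
2702 − ⌊2702/5⌋ − ⌊2702/11⌋ − ⌊2702/19⌋ + ⌊2702/55⌋ + ⌊2702/95⌋ + ⌊2702/209⌋ − ⌊2702/1045⌋ = 1862

1862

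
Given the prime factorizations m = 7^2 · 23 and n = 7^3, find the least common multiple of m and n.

max exponent per prime: 7^3 · 23 = 7889

7889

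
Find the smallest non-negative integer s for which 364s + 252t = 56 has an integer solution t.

Euclid: 364 = 1·252 + 112; 252 = 2·112 + 28; 112 = 4·28 + 0 → gcd = 28; 56 = 28·2.
Back-substitution yields 364·(-2) + 252·(3) = 28, so one solution is s = -2·2 = -4, t = 3·2 = 6.
Solutions in s differ by 252/28 = 9; the one in [0, 9) is -4 mod 9 = 5.

5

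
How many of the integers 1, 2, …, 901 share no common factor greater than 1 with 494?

494 = 2·13·19. Inclusion–exclusion on these primes:
901 − ⌊901/2⌋ − ⌊901/13⌋ − ⌊901/19⌋ + ⌊901/26⌋ + ⌊901/38⌋ + ⌊901/247⌋ − ⌊901/494⌋ = 394

394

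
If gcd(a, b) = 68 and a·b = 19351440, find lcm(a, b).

284580

For any two positive integers, gcd × lcm equals their product. Hence lcm = 19351440 / 68 = 284580.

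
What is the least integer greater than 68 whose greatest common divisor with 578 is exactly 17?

85

gcd(m, 578) = 17 forces 17 | m; write m = 17s. Then gcd(17s, 17·34) = 17·gcd(s, 34), so need gcd(s, 34) = 1.
17s > 68 gives s ≥ 5. The least s ≥ 5 coprime to 34 is 5, so m = 17·5 = 85.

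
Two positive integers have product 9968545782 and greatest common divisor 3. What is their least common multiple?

3322848594

gcd·lcm = product, so lcm = 9968545782/3 = 3322848594.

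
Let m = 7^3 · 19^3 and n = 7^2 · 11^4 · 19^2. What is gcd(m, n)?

min exponent per shared prime: 7^2 · 19^2 = 17689

17689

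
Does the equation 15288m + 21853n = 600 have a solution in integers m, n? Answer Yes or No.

gcd(15288, 21853): 21853 = 1·15288 + 6565; 15288 = 2·6565 + 2158; 6565 = 3·2158 + 91; 2158 = 23·91 + 65; 91 = 1·65 + 26; 65 = 2·26 + 13; 26 = 2·13 + 0 → 13
13 does not divide 600, so a solution does not exist.

No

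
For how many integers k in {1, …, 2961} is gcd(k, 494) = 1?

1295

494 = 2·13·19. Inclusion–exclusion on these primes:
2961 − ⌊2961/2⌋ − ⌊2961/13⌋ − ⌊2961/19⌋ + ⌊2961/26⌋ + ⌊2961/38⌋ + ⌊2961/247⌋ − ⌊2961/494⌋ = 1295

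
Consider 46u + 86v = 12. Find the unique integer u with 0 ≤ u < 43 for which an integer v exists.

4

Reduce mod 86: 46u ≡ 12 (mod 86). With g = gcd(46, 86) = 2 dividing 12, divide through: 23u ≡ 6 (mod 43).
Since gcd(23, 43) = 1, u ≡ 6·(23)⁻¹ ≡ 4 (mod 43). Smallest non-negative: 4.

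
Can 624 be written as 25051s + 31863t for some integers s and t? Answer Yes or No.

gcd(25051, 31863): 31863 = 1·25051 + 6812; 25051 = 3·6812 + 4615; 6812 = 1·4615 + 2197; 4615 = 2·2197 + 221; 2197 = 9·221 + 208; 221 = 1·208 + 13; 208 = 16·13 + 0 → 13
13 divides 624, so a solution exists.

Yes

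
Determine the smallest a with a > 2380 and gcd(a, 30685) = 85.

Multiples of 85 above 2380: 85·29, 85·30, … . Need the cofactor coprime to 30685/85 = 361.
Checking s = 29, 30, … the first with gcd(s, 361) = 1 is s = 29, giving 2465.

2465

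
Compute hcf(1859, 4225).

1859 = 11 · 13²
4225 = 5² · 13²
Common: 13² = 169

169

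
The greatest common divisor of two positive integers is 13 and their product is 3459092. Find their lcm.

Since gcd(u,v)·lcm(u,v) = uv, lcm = 3459092/13 = 266084.

266084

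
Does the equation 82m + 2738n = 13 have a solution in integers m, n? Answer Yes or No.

gcd(82, 2738): 2738 = 33·82 + 32; 82 = 2·32 + 18; 32 = 1·18 + 14; 18 = 1·14 + 4; 14 = 3·4 + 2; 4 = 2·2 + 0 → 2
2 does not divide 13, so a solution does not exist.

No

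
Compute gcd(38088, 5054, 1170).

2

gcd(38088, 5054): 38088 = 7·5054 + 2710; 5054 = 1·2710 + 2344; 2710 = 1·2344 + 366; 2344 = 6·366 + 148; 366 = 2·148 + 70; 148 = 2·70 + 8; 70 = 8·8 + 6; 8 = 1·6 + 2; 6 = 3·2 + 0 → 2
gcd(2, 1170): 1170 = 585·2 + 0 → 2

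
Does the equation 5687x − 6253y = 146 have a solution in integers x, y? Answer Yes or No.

Yes

By Bézout, 5687x − 6253y = 146 has integer solutions iff gcd(5687, 6253) | 146.
Euclid: 6253 = 1·5687 + 566; 5687 = 10·566 + 27; 566 = 20·27 + 26; 27 = 1·26 + 1; 26 = 26·1 + 0. gcd = 1; 146 mod 1 = 0. Yes.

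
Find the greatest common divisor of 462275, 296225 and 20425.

gcd(462275, 296225): 462275 = 1·296225 + 166050; 296225 = 1·166050 + 130175; 166050 = 1·130175 + 35875; 130175 = 3·35875 + 22550; 35875 = 1·22550 + 13325; 22550 = 1·13325 + 9225; 13325 = 1·9225 + 4100; 9225 = 2·4100 + 1025; 4100 = 4·1025 + 0 → 1025
gcd(1025, 20425): 20425 = 19·1025 + 950; 1025 = 1·950 + 75; 950 = 12·75 + 50; 75 = 1·50 + 25; 50 = 2·25 + 0 → 25

25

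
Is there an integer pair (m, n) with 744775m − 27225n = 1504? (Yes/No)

No

gcd(744775, 27225): 744775 = 27·27225 + 9700; 27225 = 2·9700 + 7825; 9700 = 1·7825 + 1875; 7825 = 4·1875 + 325; 1875 = 5·325 + 250; 325 = 1·250 + 75; 250 = 3·75 + 25; 75 = 3·25 + 0 → 25
25 does not divide 1504, so a solution does not exist.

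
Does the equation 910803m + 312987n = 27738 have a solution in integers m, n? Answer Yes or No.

gcd(910803, 312987): 910803 = 2·312987 + 284829; 312987 = 1·284829 + 28158; 284829 = 10·28158 + 3249; 28158 = 8·3249 + 2166; 3249 = 1·2166 + 1083; 2166 = 2·1083 + 0 → 1083
1083 does not divide 27738, so a solution does not exist.

No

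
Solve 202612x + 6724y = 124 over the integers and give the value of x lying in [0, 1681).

Reduce mod 6724: 202612x ≡ 124 (mod 6724). With g = gcd(202612, 6724) = 4 dividing 124, divide through: 50653x ≡ 31 (mod 1681).
Since gcd(50653, 1681) = 1, x ≡ 31·(50653)⁻¹ ≡ 1357 (mod 1681). Smallest non-negative: 1357.

1357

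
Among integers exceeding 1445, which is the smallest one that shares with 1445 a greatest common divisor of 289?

1734

gcd(x, 1445) = 289 forces 289 | x; write x = 289s. Then gcd(289s, 289·5) = 289·gcd(s, 5), so need gcd(s, 5) = 1.
289s > 1445 gives s ≥ 6. The least s ≥ 6 coprime to 5 is 6, so x = 289·6 = 1734.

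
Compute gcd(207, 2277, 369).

gcd(207, 2277): 2277 = 11·207 + 0 → 207
gcd(207, 369): 369 = 1·207 + 162; 207 = 1·162 + 45; 162 = 3·45 + 27; 45 = 1·27 + 18; 27 = 1·18 + 9; 18 = 2·9 + 0 → 9

9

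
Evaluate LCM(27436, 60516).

415079244

gcd first: 60516 = 2·27436 + 5644; 27436 = 4·5644 + 4860; 5644 = 1·4860 + 784; 4860 = 6·784 + 156; 784 = 5·156 + 4; 156 = 39·4 + 0 → gcd = 4
lcm = 27436·60516/gcd = 1660316976/4 = 415079244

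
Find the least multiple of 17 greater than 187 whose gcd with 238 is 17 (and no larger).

221

Multiples of 17 above 187: 17·12, 17·13, … . Need the cofactor coprime to 238/17 = 14.
Checking s = 12, 13, … the first with gcd(s, 14) = 1 is s = 13, giving 221.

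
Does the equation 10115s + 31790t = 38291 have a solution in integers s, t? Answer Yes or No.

No

gcd(10115, 31790): 31790 = 3·10115 + 1445; 10115 = 7·1445 + 0 → 1445
1445 does not divide 38291, so a solution does not exist.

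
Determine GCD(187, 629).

17

Euclid: 629 = 3·187 + 68; 187 = 2·68 + 51; 68 = 1·51 + 17; 51 = 3·17 + 0. Last nonzero remainder: 17.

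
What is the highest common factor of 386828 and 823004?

Euclid: 823004 = 2·386828 + 49348; 386828 = 7·49348 + 41392; 49348 = 1·41392 + 7956; 41392 = 5·7956 + 1612; 7956 = 4·1612 + 1508; 1612 = 1·1508 + 104; 1508 = 14·104 + 52; 104 = 2·52 + 0. Last nonzero remainder: 52.

52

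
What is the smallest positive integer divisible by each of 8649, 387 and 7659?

lcm(8649, 387) = 8649·387/gcd = 3347163/9 = 371907
lcm(371907, 7659) = 371907·7659/gcd = 2848435713/9 = 316492857

316492857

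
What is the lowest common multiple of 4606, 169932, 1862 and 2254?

3490233348

4606 = 2 · 7² · 47; 169932 = 2² · 3 · 7² · 17²; 1862 = 2 · 7² · 19; 2254 = 2 · 7² · 23
lcm takes max exponent of each prime: 2² · 3 · 7² · 17² · 19 · 23 · 47 = 3490233348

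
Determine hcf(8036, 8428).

196

Euclid: 8428 = 1·8036 + 392; 8036 = 20·392 + 196; 392 = 2·196 + 0. Last nonzero remainder: 196.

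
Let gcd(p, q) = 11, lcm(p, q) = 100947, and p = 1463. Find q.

Using pq = gcd(p,q)·lcm(p,q) = 11·100947 = 1110417, we get q = 1110417/1463 = 759.

759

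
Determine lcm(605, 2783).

13915

gcd first: 2783 = 4·605 + 363; 605 = 1·363 + 242; 363 = 1·242 + 121; 242 = 2·121 + 0 → gcd = 121
lcm = 605·2783/gcd = 1683715/121 = 13915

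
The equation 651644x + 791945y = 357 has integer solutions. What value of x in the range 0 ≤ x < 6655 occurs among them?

2303

gcd(651644, 791945) = 119 (Euclid: 791945 = 1·651644 + 140301; 651644 = 4·140301 + 90440; 140301 = 1·90440 + 49861; 90440 = 1·49861 + 40579; 49861 = 1·40579 + 9282; 40579 = 4·9282 + 3451; 9282 = 2·3451 + 2380; 3451 = 1·2380 + 1071; 2380 = 2·1071 + 238; 1071 = 4·238 + 119; 238 = 2·119 + 0), and 119 | 357.
Extended Euclid: 651644·(2986) + 791945·(-2457) = 119. Scale by 3: x₀ = 8958.
General solution x = x₀ + 6655t; reducing mod 6655 gives x = 2303 (and y = -1895).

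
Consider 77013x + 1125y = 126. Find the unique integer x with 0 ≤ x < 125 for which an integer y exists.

Reduce mod 1125: 77013x ≡ 126 (mod 1125). With g = gcd(77013, 1125) = 9 dividing 126, divide through: 8557x ≡ 14 (mod 125).
Since gcd(8557, 125) = 1, x ≡ 14·(8557)⁻¹ ≡ 77 (mod 125). Smallest non-negative: 77.

77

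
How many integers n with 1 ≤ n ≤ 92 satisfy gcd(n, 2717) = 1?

73

Prime factors of 2717: 11, 13, 19. Count integers ≤ 92 divisible by none of them.
By inclusion–exclusion: 92 − ⌊92/11⌋ − ⌊92/13⌋ − ⌊92/19⌋ + ⌊92/143⌋ + ⌊92/209⌋ + ⌊92/247⌋ − ⌊92/2717⌋ = 73.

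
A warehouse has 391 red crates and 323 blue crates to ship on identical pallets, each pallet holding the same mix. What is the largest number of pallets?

17

Euclid: 391 = 1·323 + 68; 323 = 4·68 + 51; 68 = 1·51 + 17; 51 = 3·17 + 0. Last nonzero remainder: 17.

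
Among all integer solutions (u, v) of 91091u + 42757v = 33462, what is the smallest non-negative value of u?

Euclid: 91091 = 2·42757 + 5577; 42757 = 7·5577 + 3718; 5577 = 1·3718 + 1859; 3718 = 2·1859 + 0 → gcd = 1859; 33462 = 1859·18.
Back-substitution yields 91091·(8) + 42757·(-17) = 1859, so one solution is u = 8·18 = 144, v = -17·18 = -306.
Solutions in u differ by 42757/1859 = 23; the one in [0, 23) is 144 mod 23 = 6.

6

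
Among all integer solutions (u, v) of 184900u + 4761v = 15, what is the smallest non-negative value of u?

Reduce mod 4761: 184900u ≡ 15 (mod 4761). With g = gcd(184900, 4761) = 1 dividing 15, divide through: 184900u ≡ 15 (mod 4761).
Since gcd(184900, 4761) = 1, u ≡ 15·(184900)⁻¹ ≡ 3777 (mod 4761). Smallest non-negative: 3777.

3777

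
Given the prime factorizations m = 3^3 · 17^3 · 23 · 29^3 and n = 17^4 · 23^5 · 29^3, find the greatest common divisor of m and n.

2755932611

min exponent per shared prime: 17^3 · 23 · 29^3 = 2755932611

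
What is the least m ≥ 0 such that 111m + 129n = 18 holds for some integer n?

42

Euclid: 129 = 1·111 + 18; 111 = 6·18 + 3; 18 = 6·3 + 0 → gcd = 3; 18 = 3·6.
Back-substitution yields 111·(7) + 129·(-6) = 3, so one solution is m = 7·6 = 42, n = -6·6 = -36.
Solutions in m differ by 129/3 = 43; the one in [0, 43) is 42 mod 43 = 42.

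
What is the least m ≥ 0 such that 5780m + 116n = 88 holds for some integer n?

gcd(5780, 116) = 4 (Euclid: 5780 = 49·116 + 96; 116 = 1·96 + 20; 96 = 4·20 + 16; 20 = 1·16 + 4; 16 = 4·4 + 0), and 4 | 88.
Extended Euclid: 5780·(-6) + 116·(299) = 4. Scale by 22: m₀ = -132.
General solution m = m₀ + 29t; reducing mod 29 gives m = 13 (and n = -647).

13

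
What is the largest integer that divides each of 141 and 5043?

3

Euclid: 5043 = 35·141 + 108; 141 = 1·108 + 33; 108 = 3·33 + 9; 33 = 3·9 + 6; 9 = 1·6 + 3; 6 = 2·3 + 0. Last nonzero remainder: 3.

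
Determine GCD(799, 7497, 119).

17

gcd(799, 7497): 7497 = 9·799 + 306; 799 = 2·306 + 187; 306 = 1·187 + 119; 187 = 1·119 + 68; 119 = 1·68 + 51; 68 = 1·51 + 17; 51 = 3·17 + 0 → 17
gcd(17, 119): 119 = 7·17 + 0 → 17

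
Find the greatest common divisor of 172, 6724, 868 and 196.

gcd(172, 6724): 6724 = 39·172 + 16; 172 = 10·16 + 12; 16 = 1·12 + 4; 12 = 3·4 + 0 → 4
gcd(4, 868): 868 = 217·4 + 0 → 4
gcd(4, 196): 196 = 49·4 + 0 → 4

4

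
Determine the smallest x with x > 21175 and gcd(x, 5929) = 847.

gcd(x, 5929) = 847 forces 847 | x; write x = 847s. Then gcd(847s, 847·7) = 847·gcd(s, 7), so need gcd(s, 7) = 1.
847s > 21175 gives s ≥ 26. The least s ≥ 26 coprime to 7 is 26, so x = 847·26 = 22022.

22022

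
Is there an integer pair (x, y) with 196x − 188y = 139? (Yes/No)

gcd(196, 188): 196 = 1·188 + 8; 188 = 23·8 + 4; 8 = 2·4 + 0 → 4
4 does not divide 139, so a solution does not exist.

No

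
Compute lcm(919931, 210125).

193300501375

919931 = 23² · 37 · 47; 210125 = 5³ · 41²
max exponents: 5³ · 23² · 37 · 41² · 47 = 193300501375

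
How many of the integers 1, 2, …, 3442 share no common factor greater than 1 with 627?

1977

Prime factors of 627: 3, 11, 19. Count integers ≤ 3442 divisible by none of them.
By inclusion–exclusion: 3442 − ⌊3442/3⌋ − ⌊3442/11⌋ − ⌊3442/19⌋ + ⌊3442/33⌋ + ⌊3442/57⌋ + ⌊3442/209⌋ − ⌊3442/627⌋ = 1977.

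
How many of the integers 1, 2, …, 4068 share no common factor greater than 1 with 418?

Prime factors of 418: 2, 11, 19. Count integers ≤ 4068 divisible by none of them.
By inclusion–exclusion: 4068 − ⌊4068/2⌋ − ⌊4068/11⌋ − ⌊4068/19⌋ + ⌊4068/22⌋ + ⌊4068/38⌋ + ⌊4068/209⌋ − ⌊4068/418⌋ = 1752.

1752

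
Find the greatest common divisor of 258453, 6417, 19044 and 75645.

9

gcd(258453, 6417): 258453 = 40·6417 + 1773; 6417 = 3·1773 + 1098; 1773 = 1·1098 + 675; 1098 = 1·675 + 423; 675 = 1·423 + 252; 423 = 1·252 + 171; 252 = 1·171 + 81; 171 = 2·81 + 9; 81 = 9·9 + 0 → 9
gcd(9, 19044): 19044 = 2116·9 + 0 → 9
gcd(9, 75645): 75645 = 8405·9 + 0 → 9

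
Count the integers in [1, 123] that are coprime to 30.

33

Prime factors of 30: 2, 3, 5. Count integers ≤ 123 divisible by none of them.
By inclusion–exclusion: 123 − ⌊123/2⌋ − ⌊123/3⌋ − ⌊123/5⌋ + ⌊123/6⌋ + ⌊123/10⌋ + ⌊123/15⌋ − ⌊123/30⌋ = 33.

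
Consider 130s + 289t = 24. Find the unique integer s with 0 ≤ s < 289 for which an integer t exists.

98

Reduce mod 289: 130s ≡ 24 (mod 289). With g = gcd(130, 289) = 1 dividing 24, divide through: 130s ≡ 24 (mod 289).
Since gcd(130, 289) = 1, s ≡ 24·(130)⁻¹ ≡ 98 (mod 289). Smallest non-negative: 98.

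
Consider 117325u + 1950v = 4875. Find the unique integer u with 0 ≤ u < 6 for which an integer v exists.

Reduce mod 1950: 117325u ≡ 4875 (mod 1950). With g = gcd(117325, 1950) = 325 dividing 4875, divide through: 361u ≡ 15 (mod 6).
Since gcd(361, 6) = 1, u ≡ 15·(361)⁻¹ ≡ 3 (mod 6). Smallest non-negative: 3.

3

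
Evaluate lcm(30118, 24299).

66530662

30118 = 2 · 11 · 37²; 24299 = 11 · 47²
max exponents: 2 · 11 · 37² · 47² = 66530662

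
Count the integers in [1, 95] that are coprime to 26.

Prime factors of 26: 2, 13. Count integers ≤ 95 divisible by none of them.
By inclusion–exclusion: 95 − ⌊95/2⌋ − ⌊95/13⌋ + ⌊95/26⌋ = 44.

44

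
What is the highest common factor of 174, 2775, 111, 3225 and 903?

3

gcd(174, 2775): 2775 = 15·174 + 165; 174 = 1·165 + 9; 165 = 18·9 + 3; 9 = 3·3 + 0 → 3
gcd(3, 111): 111 = 37·3 + 0 → 3
gcd(3, 3225): 3225 = 1075·3 + 0 → 3
gcd(3, 903): 903 = 301·3 + 0 → 3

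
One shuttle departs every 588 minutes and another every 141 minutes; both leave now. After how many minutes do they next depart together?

27636

gcd first: 588 = 4·141 + 24; 141 = 5·24 + 21; 24 = 1·21 + 3; 21 = 7·3 + 0 → gcd = 3
lcm = 588·141/gcd = 82908/3 = 27636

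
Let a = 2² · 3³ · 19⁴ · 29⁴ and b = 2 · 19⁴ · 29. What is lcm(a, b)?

9954745257708

max exponent per prime: 2² · 3³ · 19⁴ · 29⁴ = 9954745257708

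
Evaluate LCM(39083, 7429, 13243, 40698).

4643763894

lcm(39083, 7429) = 39083·7429/gcd = 290347607/323 = 898909
lcm(898909, 13243) = 898909·13243/gcd = 11904251887/323 = 36855269
lcm(36855269, 40698) = 36855269·40698/gcd = 1499935737762/323 = 4643763894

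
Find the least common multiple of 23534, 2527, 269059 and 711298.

873217409397214

23534 = 2 · 7 · 41²; 2527 = 7 · 19²; 269059 = 7² · 17² · 19; 711298 = 2 · 7 · 23 · 47²
lcm takes max exponent of each prime: 2 · 7² · 17² · 19² · 23 · 41² · 47² = 873217409397214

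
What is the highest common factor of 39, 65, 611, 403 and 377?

gcd(39, 65): 65 = 1·39 + 26; 39 = 1·26 + 13; 26 = 2·13 + 0 → 13
gcd(13, 611): 611 = 47·13 + 0 → 13
gcd(13, 403): 403 = 31·13 + 0 → 13
gcd(13, 377): 377 = 29·13 + 0 → 13

13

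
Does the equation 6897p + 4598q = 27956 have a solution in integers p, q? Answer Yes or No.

By Bézout, 6897p + 4598q = 27956 has integer solutions iff gcd(6897, 4598) | 27956.
Euclid: 6897 = 1·4598 + 2299; 4598 = 2·2299 + 0. gcd = 2299; 27956 mod 2299 = 368. No.

No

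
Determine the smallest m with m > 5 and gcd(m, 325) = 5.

Multiples of 5 above 5: 5·2, 5·3, … . Need the cofactor coprime to 325/5 = 65.
Checking s = 2, 3, … the first with gcd(s, 65) = 1 is s = 2, giving 10.

10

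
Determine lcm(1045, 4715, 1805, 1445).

5411023585

lcm(1045, 4715) = 1045·4715/gcd = 4927175/5 = 985435
lcm(985435, 1805) = 985435·1805/gcd = 1778710175/95 = 18723265
lcm(18723265, 1445) = 18723265·1445/gcd = 27055117925/5 = 5411023585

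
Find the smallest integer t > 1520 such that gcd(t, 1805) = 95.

Multiples of 95 above 1520: 95·17, 95·18, … . Need the cofactor coprime to 1805/95 = 19.
Checking s = 17, 18, … the first with gcd(s, 19) = 1 is s = 17, giving 1615.

1615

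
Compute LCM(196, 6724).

gcd first: 6724 = 34·196 + 60; 196 = 3·60 + 16; 60 = 3·16 + 12; 16 = 1·12 + 4; 12 = 3·4 + 0 → gcd = 4
lcm = 196·6724/gcd = 1317904/4 = 329476

329476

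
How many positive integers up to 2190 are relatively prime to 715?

1469

715 = 5·11·13. Inclusion–exclusion on these primes:
2190 − ⌊2190/5⌋ − ⌊2190/11⌋ − ⌊2190/13⌋ + ⌊2190/55⌋ + ⌊2190/65⌋ + ⌊2190/143⌋ − ⌊2190/715⌋ = 1469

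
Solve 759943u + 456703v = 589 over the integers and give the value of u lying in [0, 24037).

Reduce mod 456703: 759943u ≡ 589 (mod 456703). With g = gcd(759943, 456703) = 19 dividing 589, divide through: 39997u ≡ 31 (mod 24037).
Since gcd(39997, 24037) = 1, u ≡ 31·(39997)⁻¹ ≡ 10779 (mod 24037). Smallest non-negative: 10779.

10779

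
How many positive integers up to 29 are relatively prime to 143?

Prime factors of 143: 11, 13. Count integers ≤ 29 divisible by none of them.
By inclusion–exclusion: 29 − ⌊29/11⌋ − ⌊29/13⌋ + ⌊29/143⌋ = 25.

25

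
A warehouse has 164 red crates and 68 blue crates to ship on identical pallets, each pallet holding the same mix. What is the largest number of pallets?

164 = 2² · 41
68 = 2² · 17
Common: 2² = 4

4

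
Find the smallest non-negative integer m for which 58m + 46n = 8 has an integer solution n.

gcd(58, 46) = 2 (Euclid: 58 = 1·46 + 12; 46 = 3·12 + 10; 12 = 1·10 + 2; 10 = 5·2 + 0), and 2 | 8.
Extended Euclid: 58·(4) + 46·(-5) = 2. Scale by 4: m₀ = 16.
General solution m = m₀ + 23t; reducing mod 23 gives m = 16 (and n = -20).

16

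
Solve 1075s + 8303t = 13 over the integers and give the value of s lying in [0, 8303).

gcd(1075, 8303) = 1 (Euclid: 8303 = 7·1075 + 778; 1075 = 1·778 + 297; 778 = 2·297 + 184; 297 = 1·184 + 113; 184 = 1·113 + 71; 113 = 1·71 + 42; 71 = 1·42 + 29; 42 = 1·29 + 13; 29 = 2·13 + 3; 13 = 4·3 + 1; 3 = 3·1 + 0), and 1 | 13.
Extended Euclid: 1075·(2572) + 8303·(-333) = 1. Scale by 13: s₀ = 33436.
General solution s = s₀ + 8303k; reducing mod 8303 gives s = 224 (and t = -29).

224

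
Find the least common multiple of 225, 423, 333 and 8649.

225 = 3² · 5²; 423 = 3² · 47; 333 = 3² · 37; 8649 = 3² · 31²
lcm takes max exponent of each prime: 3² · 5² · 31² · 37 · 47 = 376015275

376015275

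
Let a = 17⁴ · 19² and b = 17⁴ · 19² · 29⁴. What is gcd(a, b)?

30151081

min exponent per shared prime: 17⁴ · 19² = 30151081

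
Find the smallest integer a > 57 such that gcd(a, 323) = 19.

323 = 19·17. Any a with gcd(a, 323) = 19 is a multiple of 19, say 19s, with s coprime to 17.
Need s > 57/19, so s ≥ 4. First s ≥ 4 with gcd(s, 17) = 1 is s = 4. Thus a = 19·4 = 76.

76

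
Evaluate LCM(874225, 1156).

3496900

874225 = 5² · 11² · 17²; 1156 = 2² · 17²
max exponents: 2² · 5² · 11² · 17² = 3496900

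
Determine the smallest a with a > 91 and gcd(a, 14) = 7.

105

Multiples of 7 above 91: 7·14, 7·15, … . Need the cofactor coprime to 14/7 = 2.
Checking s = 14, 15, … the first with gcd(s, 2) = 1 is s = 15, giving 105.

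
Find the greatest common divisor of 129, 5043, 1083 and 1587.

129 = 3 · 43; 5043 = 3 · 41²; 1083 = 3 · 19²; 1587 = 3 · 23²
gcd takes min exponent of each prime: 3 = 3

3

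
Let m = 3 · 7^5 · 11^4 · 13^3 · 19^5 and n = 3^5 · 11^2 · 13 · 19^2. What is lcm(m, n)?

325285928039537187723

max exponent per prime: 3^5 · 7^5 · 11^4 · 13^3 · 19^5 = 325285928039537187723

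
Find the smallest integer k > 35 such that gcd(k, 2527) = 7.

42

Multiples of 7 above 35: 7·6, 7·7, … . Need the cofactor coprime to 2527/7 = 361.
Checking s = 6, 7, … the first with gcd(s, 361) = 1 is s = 6, giving 42.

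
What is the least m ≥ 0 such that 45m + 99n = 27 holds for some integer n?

gcd(45, 99) = 9 (Euclid: 99 = 2·45 + 9; 45 = 5·9 + 0), and 9 | 27.
Extended Euclid: 45·(-2) + 99·(1) = 9. Scale by 3: m₀ = -6.
General solution m = m₀ + 11t; reducing mod 11 gives m = 5 (and n = -2).

5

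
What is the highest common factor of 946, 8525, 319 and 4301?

946 = 2 · 11 · 43; 8525 = 5² · 11 · 31; 319 = 11 · 29; 4301 = 11 · 17 · 23
gcd takes min exponent of each prime: 11 = 11

11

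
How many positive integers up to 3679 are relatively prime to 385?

2294

Prime factors of 385: 5, 7, 11. Count integers ≤ 3679 divisible by none of them.
By inclusion–exclusion: 3679 − ⌊3679/5⌋ − ⌊3679/7⌋ − ⌊3679/11⌋ + ⌊3679/35⌋ + ⌊3679/55⌋ + ⌊3679/77⌋ − ⌊3679/385⌋ = 2294.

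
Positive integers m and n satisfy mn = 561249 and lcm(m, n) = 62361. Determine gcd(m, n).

gcd·lcm = product, so gcd = 561249/62361 = 9.

9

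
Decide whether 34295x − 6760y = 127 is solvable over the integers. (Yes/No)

No

By Bézout, 34295x − 6760y = 127 has integer solutions iff gcd(34295, 6760) | 127.
Euclid: 34295 = 5·6760 + 495; 6760 = 13·495 + 325; 495 = 1·325 + 170; 325 = 1·170 + 155; 170 = 1·155 + 15; 155 = 10·15 + 5; 15 = 3·5 + 0. gcd = 5; 127 mod 5 = 2. No.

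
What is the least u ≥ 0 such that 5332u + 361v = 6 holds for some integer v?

Reduce mod 361: 5332u ≡ 6 (mod 361). With g = gcd(5332, 361) = 1 dividing 6, divide through: 5332u ≡ 6 (mod 361).
Since gcd(5332, 361) = 1, u ≡ 6·(5332)⁻¹ ≡ 200 (mod 361). Smallest non-negative: 200.

200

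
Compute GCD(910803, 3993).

910803 = 3 · 19² · 29²
3993 = 3 · 11³
Common: 3 = 3

3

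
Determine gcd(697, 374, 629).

17

gcd(697, 374): 697 = 1·374 + 323; 374 = 1·323 + 51; 323 = 6·51 + 17; 51 = 3·17 + 0 → 17
gcd(17, 629): 629 = 37·17 + 0 → 17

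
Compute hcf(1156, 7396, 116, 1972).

4

gcd(1156, 7396): 7396 = 6·1156 + 460; 1156 = 2·460 + 236; 460 = 1·236 + 224; 236 = 1·224 + 12; 224 = 18·12 + 8; 12 = 1·8 + 4; 8 = 2·4 + 0 → 4
gcd(4, 116): 116 = 29·4 + 0 → 4
gcd(4, 1972): 1972 = 493·4 + 0 → 4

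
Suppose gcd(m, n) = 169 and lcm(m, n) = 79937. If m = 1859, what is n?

7267

Using mn = gcd(m,n)·lcm(m,n) = 169·79937 = 13509353, we get n = 13509353/1859 = 7267.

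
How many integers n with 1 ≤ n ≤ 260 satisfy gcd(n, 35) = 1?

178

35 = 5·7. Inclusion–exclusion on these primes:
260 − ⌊260/5⌋ − ⌊260/7⌋ + ⌊260/35⌋ = 178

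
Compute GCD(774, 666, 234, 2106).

18

gcd(774, 666): 774 = 1·666 + 108; 666 = 6·108 + 18; 108 = 6·18 + 0 → 18
gcd(18, 234): 234 = 13·18 + 0 → 18
gcd(18, 2106): 2106 = 117·18 + 0 → 18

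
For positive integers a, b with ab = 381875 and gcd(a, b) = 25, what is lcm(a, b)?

Since gcd(a,b)·lcm(a,b) = ab, lcm = 381875/25 = 15275.

15275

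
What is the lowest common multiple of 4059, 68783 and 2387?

4059 = 3² · 11 · 41; 68783 = 11 · 13² · 37; 2387 = 7 · 11 · 31
lcm takes max exponent of each prime: 3² · 7 · 11 · 13² · 31 · 37 · 41 = 5507661159

5507661159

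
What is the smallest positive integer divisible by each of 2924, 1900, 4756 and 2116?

2924 = 2² · 17 · 43; 1900 = 2² · 5² · 19; 4756 = 2² · 29 · 41; 2116 = 2² · 23²
lcm takes max exponent of each prime: 2² · 5² · 17 · 19 · 23² · 29 · 41 · 43 = 873591710900

873591710900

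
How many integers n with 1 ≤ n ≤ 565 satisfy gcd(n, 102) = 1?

178

102 = 2·3·17. Inclusion–exclusion on these primes:
565 − ⌊565/2⌋ − ⌊565/3⌋ − ⌊565/17⌋ + ⌊565/6⌋ + ⌊565/34⌋ + ⌊565/51⌋ − ⌊565/102⌋ = 178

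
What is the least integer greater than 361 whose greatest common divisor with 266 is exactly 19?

437

266 = 19·14. Any k with gcd(k, 266) = 19 is a multiple of 19, say 19s, with s coprime to 14.
Need s > 361/19, so s ≥ 20. First s ≥ 20 with gcd(s, 14) = 1 is s = 23. Thus k = 19·23 = 437.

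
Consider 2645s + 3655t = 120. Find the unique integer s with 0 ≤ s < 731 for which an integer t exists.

369

gcd(2645, 3655) = 5 (Euclid: 3655 = 1·2645 + 1010; 2645 = 2·1010 + 625; 1010 = 1·625 + 385; 625 = 1·385 + 240; 385 = 1·240 + 145; 240 = 1·145 + 95; 145 = 1·95 + 50; 95 = 1·50 + 45; 50 = 1·45 + 5; 45 = 9·5 + 0), and 5 | 120.
Extended Euclid: 2645·(-76) + 3655·(55) = 5. Scale by 24: s₀ = -1824.
General solution s = s₀ + 731k; reducing mod 731 gives s = 369 (and t = -267).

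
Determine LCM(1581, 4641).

143871

1581 = 3 · 17 · 31; 4641 = 3 · 7 · 13 · 17
max exponents: 3 · 7 · 13 · 17 · 31 = 143871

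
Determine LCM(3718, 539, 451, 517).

351064714

3718 = 2 · 11 · 13²; 539 = 7² · 11; 451 = 11 · 41; 517 = 11 · 47
lcm takes max exponent of each prime: 2 · 7² · 11 · 13² · 41 · 47 = 351064714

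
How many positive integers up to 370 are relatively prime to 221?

221 = 13·17. Inclusion–exclusion on these primes:
370 − ⌊370/13⌋ − ⌊370/17⌋ + ⌊370/221⌋ = 322

322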